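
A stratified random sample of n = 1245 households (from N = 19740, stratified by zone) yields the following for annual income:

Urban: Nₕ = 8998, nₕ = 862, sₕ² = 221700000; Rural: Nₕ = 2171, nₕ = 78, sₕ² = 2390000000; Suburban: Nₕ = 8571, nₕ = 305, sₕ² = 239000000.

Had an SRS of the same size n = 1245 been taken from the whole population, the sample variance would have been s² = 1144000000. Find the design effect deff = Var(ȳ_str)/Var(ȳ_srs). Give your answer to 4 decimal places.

0.6366

Var(ȳ_str) = Σ Wₕ²(1−fₕ)sₕ²/nₕ with Wₕ = Nₕ/19740:
  Urban: (8998/19740)²·(1−862/8998)·221700000/862 = 48319.347
  Rural: (2171/19740)²·(1−78/2171)·2390000000/78 = 357304.14
  Suburban: (8571/19740)²·(1−305/8571)·239000000/305 = 142472.37
  → Var(ȳ_str) = 548095.86.
Var(ȳ_srs) = (1 − 1245/19740)·1144000000/1245 = 860922.11.
deff = 548095.86 / 860922.11 = 0.6366.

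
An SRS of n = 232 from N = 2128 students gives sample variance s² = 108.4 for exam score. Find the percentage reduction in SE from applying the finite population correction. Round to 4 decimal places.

5.6084

f = n/N = 232/2128 = 0.10902256.
SE_no-fpc = √(s²/n) = 0.68355057; SE_fpc = √((1−f)s²/n) = 0.64521433.
Ratio = √(1−f) = 0.94391602. Reduction = 100·(1 − 0.94391602) = 5.6084%.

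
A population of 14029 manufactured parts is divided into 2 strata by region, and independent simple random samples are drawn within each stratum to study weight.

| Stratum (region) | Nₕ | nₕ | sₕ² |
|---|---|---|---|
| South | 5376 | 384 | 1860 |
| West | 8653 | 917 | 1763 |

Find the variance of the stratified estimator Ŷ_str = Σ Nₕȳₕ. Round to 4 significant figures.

2.587 × 10^8

Var(Ŷ_str) = Σₕ Nₕ²(1 − fₕ)sₕ²/nₕ.
South: 5376²·(1 − 384/5376)·1860/384 = 1.2999168 × 10^8.
West: 8653²·(1 − 917/8653)·1763/917 = 1.2869632 × 10^8.
Sum = 2.58688 × 10^8.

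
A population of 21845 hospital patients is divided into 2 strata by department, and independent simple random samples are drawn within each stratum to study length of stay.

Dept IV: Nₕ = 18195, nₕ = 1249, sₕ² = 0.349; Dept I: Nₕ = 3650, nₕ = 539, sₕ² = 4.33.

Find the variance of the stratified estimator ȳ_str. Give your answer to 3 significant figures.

3.72 × 10^-4

Var(ȳ_str) = Σₕ Wₕ²(1 − fₕ)sₕ²/nₕ with Wₕ = Nₕ/N, N = 21845.
Dept IV: Wₕ = 0.83291371; term = 0.83291371²·(1 − 0.06864523)·0.349/1249 = 1.8054196 × 10^-4.
Dept I: Wₕ = 0.16708629; term = 0.16708629²·(1 − 0.14767123)·4.33/539 = 1.9115599 × 10^-4.
Sum = 3.7169795 × 10^-4.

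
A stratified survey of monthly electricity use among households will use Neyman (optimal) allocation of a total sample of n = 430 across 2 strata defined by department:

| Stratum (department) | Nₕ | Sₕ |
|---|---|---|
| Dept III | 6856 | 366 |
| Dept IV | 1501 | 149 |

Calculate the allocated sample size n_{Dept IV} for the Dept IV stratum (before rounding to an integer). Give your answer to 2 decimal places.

35.19

Neyman allocation: nₕ = n·NₕSₕ / Σⱼ NⱼSⱼ.
Σ NⱼSⱼ = 6856·366 + 1501·149 = 2.732945 × 10^6.
n_{Dept IV} = 430·1501·149 / (2.732945 × 10^6) = 35.19.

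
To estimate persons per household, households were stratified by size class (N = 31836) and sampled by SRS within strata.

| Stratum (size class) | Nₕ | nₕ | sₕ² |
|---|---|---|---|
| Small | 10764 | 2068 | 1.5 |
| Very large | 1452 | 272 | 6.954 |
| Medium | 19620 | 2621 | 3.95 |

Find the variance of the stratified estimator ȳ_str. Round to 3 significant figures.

Var(ȳ_str) = Σₕ Wₕ²(1 − fₕ)sₕ²/nₕ with Wₕ = Nₕ/N, N = 31836.
Small: Wₕ = 0.33810780; term = 0.33810780²·(1 − 0.19212189)·1.5/2068 = 6.6987991 × 10^-5.
Very large: Wₕ = 0.04560874; term = 0.04560874²·(1 − 0.18732782)·6.954/272 = 4.3219269 × 10^-5.
Medium: Wₕ = 0.61628345; term = 0.61628345²·(1 − 0.13358818)·3.95/2621 = 4.9592438 × 10^-4.
Sum = 6.0613164 × 10^-4.

6.06 × 10^-4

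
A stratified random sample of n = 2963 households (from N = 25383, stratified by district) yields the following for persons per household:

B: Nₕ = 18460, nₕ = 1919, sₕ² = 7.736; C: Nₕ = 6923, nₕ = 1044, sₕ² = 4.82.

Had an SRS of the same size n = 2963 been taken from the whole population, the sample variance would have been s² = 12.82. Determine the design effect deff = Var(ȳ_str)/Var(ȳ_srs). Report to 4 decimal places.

0.5762

Var(ȳ_str) = Σ Wₕ²(1−fₕ)sₕ²/nₕ with Wₕ = Nₕ/25383:
  B: (18460/25383)²·(1−1919/18460)·7.736/1919 = 0.0019105088
  C: (6923/25383)²·(1−1044/6923)·4.82/1044 = 2.9164762 × 10^-4
  → Var(ȳ_str) = 0.0022021564.
Var(ȳ_srs) = (1 − 2963/25383)·12.82/2963 = 0.0038216335.
deff = 0.0022021564 / 0.0038216335 = 0.5762.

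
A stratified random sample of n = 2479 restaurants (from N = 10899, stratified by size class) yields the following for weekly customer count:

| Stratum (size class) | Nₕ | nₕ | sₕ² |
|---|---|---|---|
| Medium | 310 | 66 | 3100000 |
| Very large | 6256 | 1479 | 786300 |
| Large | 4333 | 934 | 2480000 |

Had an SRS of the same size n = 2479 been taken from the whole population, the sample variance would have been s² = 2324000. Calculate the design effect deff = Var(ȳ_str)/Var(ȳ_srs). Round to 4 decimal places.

0.6805

Var(ȳ_str) = Σ Wₕ²(1−fₕ)sₕ²/nₕ with Wₕ = Nₕ/10899:
  Medium: (310/10899)²·(1−66/310)·3100000/66 = 29.908592
  Very large: (6256/10899)²·(1−1479/6256)·786300/1479 = 133.75154
  Large: (4333/10899)²·(1−934/4333)·2480000/934 = 329.20874
  → Var(ȳ_str) = 492.86887.
Var(ȳ_srs) = (1 − 2479/10899)·2324000/2479 = 724.24422.
deff = 492.86887 / 724.24422 = 0.6805.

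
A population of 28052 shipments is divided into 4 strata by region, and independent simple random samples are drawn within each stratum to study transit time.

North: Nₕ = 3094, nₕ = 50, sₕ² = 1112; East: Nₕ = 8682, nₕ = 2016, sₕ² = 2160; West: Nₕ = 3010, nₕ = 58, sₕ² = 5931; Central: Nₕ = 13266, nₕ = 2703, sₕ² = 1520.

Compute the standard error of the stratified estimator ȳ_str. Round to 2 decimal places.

1.26

Var(ȳ_str) = Σₕ Wₕ²(1 − fₕ)sₕ²/nₕ with Wₕ = Nₕ/N, N = 28052.
North: Wₕ = 0.11029517; term = 0.11029517²·(1 − 0.01616031)·1112/50 = 0.26617795.
East: Wₕ = 0.30949665; term = 0.30949665²·(1 − 0.23220456)·2160/2016 = 0.078798991.
West: Wₕ = 0.10730073; term = 0.10730073²·(1 − 0.01926910)·5931/58 = 1.1546627.
Central: Wₕ = 0.47290746; term = 0.47290746²·(1 − 0.20375396)·1520/2703 = 0.10013759.
Sum = 1.5997772.
SE = √(1.5997772) = 1.26.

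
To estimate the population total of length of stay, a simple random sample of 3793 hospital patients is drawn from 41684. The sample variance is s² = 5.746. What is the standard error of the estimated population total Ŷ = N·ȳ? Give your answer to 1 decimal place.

1546.8

Var(Ŷ) = N²·Var(ȳ) = N²·(1 − n/N)·s²/n.
f = 3793/41684 = 0.09099415; Var(ȳ) = 0.90900585·5.746/3793 = 0.0013770492.
Var(Ŷ) = 41684² · 0.0013770492 = 2.3926999 × 10^6.
SE(Ŷ) = √(2.3926999 × 10^6) = 1546.8.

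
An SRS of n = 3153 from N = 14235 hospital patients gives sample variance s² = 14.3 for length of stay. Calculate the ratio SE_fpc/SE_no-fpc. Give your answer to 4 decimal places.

0.8823

f = n/N = 3153/14235 = 0.22149631.
SE_no-fpc = √(s²/n) = 0.067345105; SE_fpc = √((1−f)s²/n) = 0.059420509.
Ratio = √(1−f) = 0.88232856.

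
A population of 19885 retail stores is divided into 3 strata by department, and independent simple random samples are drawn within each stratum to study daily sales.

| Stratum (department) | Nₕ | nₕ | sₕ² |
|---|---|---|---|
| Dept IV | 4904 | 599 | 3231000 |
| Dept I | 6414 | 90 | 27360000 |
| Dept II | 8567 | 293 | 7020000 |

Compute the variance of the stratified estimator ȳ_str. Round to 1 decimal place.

35767.8

Var(ȳ_str) = Σₕ Wₕ²(1 − fₕ)sₕ²/nₕ with Wₕ = Nₕ/N, N = 19885.
Dept IV: Wₕ = 0.24661805; term = 0.24661805²·(1 − 0.12214519)·3231000/599 = 287.99342.
Dept I: Wₕ = 0.32255469; term = 0.32255469²·(1 − 0.01403181)·27360000/90 = 31184.818.
Dept II: Wₕ = 0.43082726; term = 0.43082726²·(1 − 0.03420100)·7020000/293 = 4294.9942.
Sum = 35767.806.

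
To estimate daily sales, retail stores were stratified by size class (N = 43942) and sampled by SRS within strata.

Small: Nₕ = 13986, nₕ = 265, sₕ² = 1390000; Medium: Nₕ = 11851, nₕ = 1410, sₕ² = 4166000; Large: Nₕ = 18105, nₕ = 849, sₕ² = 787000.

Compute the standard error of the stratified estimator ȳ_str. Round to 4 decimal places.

Var(ȳ_str) = Σₕ Wₕ²(1 − fₕ)sₕ²/nₕ with Wₕ = Nₕ/N, N = 43942.
Small: Wₕ = 0.31828319; term = 0.31828319²·(1 − 0.01894752)·1390000/265 = 521.30102.
Medium: Wₕ = 0.26969642; term = 0.26969642²·(1 − 0.11897730)·4166000/1410 = 189.33792.
Large: Wₕ = 0.41202039; term = 0.41202039²·(1 − 0.04689312)·787000/849 = 149.98439.
Sum = 860.62333.
SE = √(860.62333) = 29.3364.

29.3364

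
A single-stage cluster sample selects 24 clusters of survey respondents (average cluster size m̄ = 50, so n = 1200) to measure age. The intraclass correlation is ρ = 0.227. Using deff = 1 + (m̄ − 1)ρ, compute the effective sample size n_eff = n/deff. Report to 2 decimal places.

deff = 1 + (50 − 1)·0.227 = 1 + 11.123 = 12.123.
n_eff = 1200 / 12.123 = 98.99.

98.99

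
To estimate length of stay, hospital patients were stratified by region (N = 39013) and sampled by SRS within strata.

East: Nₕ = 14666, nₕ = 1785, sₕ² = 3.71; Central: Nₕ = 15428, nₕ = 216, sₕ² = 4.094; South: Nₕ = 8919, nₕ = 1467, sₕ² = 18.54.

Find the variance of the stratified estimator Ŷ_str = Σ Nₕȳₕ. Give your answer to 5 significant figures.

5.6809 × 10^6

Var(Ŷ_str) = Σₕ Nₕ²(1 − fₕ)sₕ²/nₕ.
East: 14666²·(1 − 1785/14666)·3.71/1785 = 392642.18.
Central: 15428²·(1 − 216/15428)·4.094/216 = 4.4482587 × 10^6.
South: 8919²·(1 − 1467/8919)·18.54/1467 = 839979.38.
Sum = 5.6808803 × 10^6.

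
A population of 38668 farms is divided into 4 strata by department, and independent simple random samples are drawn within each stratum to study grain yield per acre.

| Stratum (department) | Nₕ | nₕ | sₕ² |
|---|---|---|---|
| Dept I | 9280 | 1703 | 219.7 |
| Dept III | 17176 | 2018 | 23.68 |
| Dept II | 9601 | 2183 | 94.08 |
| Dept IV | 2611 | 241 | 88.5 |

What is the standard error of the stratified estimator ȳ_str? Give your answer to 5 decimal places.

0.10809

Var(ȳ_str) = Σₕ Wₕ²(1 − fₕ)sₕ²/nₕ with Wₕ = Nₕ/N, N = 38668.
Dept I: Wₕ = 0.23999172; term = 0.23999172²·(1 − 0.18351293)·219.7/1703 = 0.0060667661.
Dept III: Wₕ = 0.44419158; term = 0.44419158²·(1 − 0.11748952)·23.68/2018 = 0.0020432478.
Dept II: Wₕ = 0.24829316; term = 0.24829316²·(1 − 0.22737215)·94.08/2183 = 0.0020527849.
Dept IV: Wₕ = 0.06752353; term = 0.06752353²·(1 − 0.09230180)·88.5/241 = 0.0015197706.
Sum = 0.011682569.
SE = √(0.011682569) = 0.10809.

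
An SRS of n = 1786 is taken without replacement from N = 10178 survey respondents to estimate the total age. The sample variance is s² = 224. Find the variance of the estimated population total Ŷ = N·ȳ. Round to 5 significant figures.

1.0713 × 10^7

Var(Ŷ) = N²·Var(ȳ) = N²·(1 − n/N)·s²/n.
f = 1786/10178 = 0.17547652; Var(ȳ) = 0.82452348·224/1786 = 0.10341168.
Var(Ŷ) = 10178² · 0.10341168 = 1.071259 × 10^7.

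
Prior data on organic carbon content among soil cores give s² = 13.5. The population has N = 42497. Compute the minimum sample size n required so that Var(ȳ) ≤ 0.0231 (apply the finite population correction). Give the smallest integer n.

Without fpc, n₀ = s²/D = 13.5/0.0231 = 584.4156.
With fpc, (1 − n/N)·s²/n ≤ D requires n ≥ n₀/(1 + n₀/N) = 584.4156/(1 + 584.4156/42497) = 576.4878.
Rounding up, n = 577.

577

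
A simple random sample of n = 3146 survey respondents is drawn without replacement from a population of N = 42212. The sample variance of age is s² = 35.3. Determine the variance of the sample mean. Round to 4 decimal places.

0.0104

Under SRS without replacement, Var(ȳ) = (1 − f)·s²/n with f = n/N = 3146/42212 = 0.07452857.
Var(ȳ) = (1 − 0.07452857)·35.3/3146 = 0.92547143·0.011220598 = 0.010384342.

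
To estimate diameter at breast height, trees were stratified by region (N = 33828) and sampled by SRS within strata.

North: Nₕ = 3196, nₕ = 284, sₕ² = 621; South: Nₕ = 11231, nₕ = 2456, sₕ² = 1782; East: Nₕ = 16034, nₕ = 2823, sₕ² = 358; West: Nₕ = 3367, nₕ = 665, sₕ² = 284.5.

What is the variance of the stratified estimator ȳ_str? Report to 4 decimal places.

Var(ȳ_str) = Σₕ Wₕ²(1 − fₕ)sₕ²/nₕ with Wₕ = Nₕ/N, N = 33828.
North: Wₕ = 0.09447795; term = 0.09447795²·(1 − 0.08886108)·621/284 = 0.017783562.
South: Wₕ = 0.33200307; term = 0.33200307²·(1 − 0.21868044)·1782/2456 = 0.06248737.
East: Wₕ = 0.47398605; term = 0.47398605²·(1 − 0.17606337)·358/2823 = 0.023474539.
West: Wₕ = 0.09953293; term = 0.09953293²·(1 − 0.19750520)·284.5/665 = 0.0034012335.
Sum = 0.1071467.

0.1071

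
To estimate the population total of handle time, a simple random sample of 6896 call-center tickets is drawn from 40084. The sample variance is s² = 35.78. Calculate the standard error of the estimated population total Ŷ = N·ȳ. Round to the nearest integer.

Var(Ŷ) = N²·Var(ȳ) = N²·(1 − n/N)·s²/n.
f = 6896/40084 = 0.17203872; Var(ȳ) = 0.82796128·35.78/6896 = 0.0042958896.
Var(Ŷ) = 40084² · 0.0042958896 = 6.902322 × 10^6.
SE(Ŷ) = √(6.902322 × 10^6) = 2627.

2627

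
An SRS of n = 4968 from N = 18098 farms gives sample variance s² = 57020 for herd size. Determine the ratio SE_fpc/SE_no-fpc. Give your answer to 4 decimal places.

f = n/N = 4968/18098 = 0.27450547.
SE_no-fpc = √(s²/n) = 3.3878394; SE_fpc = √((1−f)s²/n) = 2.8856249.
Ratio = √(1−f) = 0.85175967.

0.8518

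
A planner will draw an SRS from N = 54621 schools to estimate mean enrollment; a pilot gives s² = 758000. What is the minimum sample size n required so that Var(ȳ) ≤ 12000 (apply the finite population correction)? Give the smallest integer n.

Without fpc, n₀ = s²/D = 758000/12000 = 63.1667.
With fpc, (1 − n/N)·s²/n ≤ D requires n ≥ n₀/(1 + n₀/N) = 63.1667/(1 + 63.1667/54621) = 63.0937.
Rounding up, n = 64.

64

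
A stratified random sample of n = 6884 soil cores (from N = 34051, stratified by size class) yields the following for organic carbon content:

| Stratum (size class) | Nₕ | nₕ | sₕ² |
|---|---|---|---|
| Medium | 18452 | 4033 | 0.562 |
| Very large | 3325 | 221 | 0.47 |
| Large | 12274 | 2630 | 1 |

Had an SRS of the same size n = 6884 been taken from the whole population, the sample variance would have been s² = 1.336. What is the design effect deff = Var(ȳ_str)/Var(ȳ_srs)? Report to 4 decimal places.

Var(ȳ_str) = Σ Wₕ²(1−fₕ)sₕ²/nₕ with Wₕ = Nₕ/34051:
  Medium: (18452/34051)²·(1−4033/18452)·0.562/4033 = 3.1976207 × 10^-5
  Very large: (3325/34051)²·(1−221/3325)·0.47/221 = 1.8930374 × 10^-5
  Large: (12274/34051)²·(1−2630/12274)·1/2630 = 3.8817524 × 10^-5
  → Var(ȳ_str) = 8.9724105 × 10^-5.
Var(ȳ_srs) = (1 − 6884/34051)·1.336/6884 = 1.5483795 × 10^-4.
deff = (8.9724105 × 10^-5) / (1.5483795 × 10^-4) = 0.5795.

0.5795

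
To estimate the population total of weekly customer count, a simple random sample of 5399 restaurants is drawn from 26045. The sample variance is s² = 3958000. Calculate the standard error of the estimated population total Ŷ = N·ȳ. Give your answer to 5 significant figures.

Var(Ŷ) = N²·Var(ȳ) = N²·(1 − n/N)·s²/n.
f = 5399/26045 = 0.20729507; Var(ȳ) = 0.79270493·3958000/5399 = 581.13097.
Var(Ŷ) = 26045² · 581.13097 = 3.9420556 × 10^11.
SE(Ŷ) = √(3.9420556 × 10^11) = 627860.

627860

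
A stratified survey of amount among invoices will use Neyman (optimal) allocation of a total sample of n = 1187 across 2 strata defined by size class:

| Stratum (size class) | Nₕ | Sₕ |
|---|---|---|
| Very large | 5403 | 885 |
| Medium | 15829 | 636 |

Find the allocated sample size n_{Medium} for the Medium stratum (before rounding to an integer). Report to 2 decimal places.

Neyman allocation: nₕ = n·NₕSₕ / Σⱼ NⱼSⱼ.
Σ NⱼSⱼ = 5403·885 + 15829·636 = 1.4848899 × 10^7.
n_{Medium} = 1187·15829·636 / (1.4848899 × 10^7) = 804.76.

804.76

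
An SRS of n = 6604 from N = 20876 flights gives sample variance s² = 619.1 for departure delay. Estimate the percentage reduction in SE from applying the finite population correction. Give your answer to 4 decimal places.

f = n/N = 6604/20876 = 0.31634413.
SE_no-fpc = √(s²/n) = 0.30618004; SE_fpc = √((1−f)s²/n) = 0.25316032.
Ratio = √(1−f) = 0.82683485. Reduction = 100·(1 − 0.82683485) = 17.3165%.

17.3165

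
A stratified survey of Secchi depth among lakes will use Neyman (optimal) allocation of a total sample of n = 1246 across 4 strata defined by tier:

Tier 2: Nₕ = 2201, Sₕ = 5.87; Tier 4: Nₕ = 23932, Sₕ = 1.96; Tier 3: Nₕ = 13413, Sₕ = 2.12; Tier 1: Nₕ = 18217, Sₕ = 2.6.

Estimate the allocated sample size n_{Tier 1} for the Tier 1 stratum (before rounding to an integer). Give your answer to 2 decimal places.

Neyman allocation: nₕ = n·NₕSₕ / Σⱼ NⱼSⱼ.
Σ NⱼSⱼ = 2201·5.87 + 23932·1.96 + 13413·2.12 + 18217·2.6 = 135626.35.
n_{Tier 1} = 1246·18217·2.6 / 135626.35 = 435.14.

435.14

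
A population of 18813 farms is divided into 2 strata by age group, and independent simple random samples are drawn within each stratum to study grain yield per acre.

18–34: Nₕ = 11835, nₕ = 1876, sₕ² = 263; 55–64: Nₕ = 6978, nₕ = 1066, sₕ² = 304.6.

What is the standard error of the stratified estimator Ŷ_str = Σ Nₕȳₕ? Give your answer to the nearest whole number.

5321

Var(Ŷ_str) = Σₕ Nₕ²(1 − fₕ)sₕ²/nₕ.
18–34: 11835²·(1 − 1876/11835)·263/1876 = 1.6523685 × 10^7.
55–64: 6978²·(1 − 1066/6978)·304.6/1066 = 1.1787945 × 10^7.
Sum = 2.831163 × 10^7.
SE = √(2.831163 × 10^7) = 5321.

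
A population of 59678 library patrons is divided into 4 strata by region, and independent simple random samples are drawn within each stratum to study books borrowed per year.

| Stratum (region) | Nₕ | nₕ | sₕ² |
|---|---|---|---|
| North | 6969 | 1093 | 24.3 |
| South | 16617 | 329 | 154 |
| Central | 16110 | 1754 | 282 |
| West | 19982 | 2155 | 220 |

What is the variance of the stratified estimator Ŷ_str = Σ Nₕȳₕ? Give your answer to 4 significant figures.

2.012 × 10^8

Var(Ŷ_str) = Σₕ Nₕ²(1 − fₕ)sₕ²/nₕ.
North: 6969²·(1 − 1093/6969)·24.3/1093 = 910412.82.
South: 16617²·(1 − 329/16617)·154/329 = 1.2669084 × 10^8.
Central: 16110²·(1 − 1754/16110)·282/1754 = 3.718335 × 10^7.
West: 19982²·(1 − 2155/19982)·220/2155 = 3.6365756 × 10^7.
Sum = 2.0115036 × 10^8.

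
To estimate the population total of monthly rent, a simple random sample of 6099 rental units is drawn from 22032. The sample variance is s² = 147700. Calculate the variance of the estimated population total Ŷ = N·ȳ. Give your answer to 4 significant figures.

8.501 × 10^9

Var(Ŷ) = N²·Var(ȳ) = N²·(1 − n/N)·s²/n.
f = 6099/22032 = 0.27682462; Var(ȳ) = 0.72317538·147700/6099 = 17.5132.
Var(Ŷ) = 22032² · 17.5132 = 8.5010653 × 10^9.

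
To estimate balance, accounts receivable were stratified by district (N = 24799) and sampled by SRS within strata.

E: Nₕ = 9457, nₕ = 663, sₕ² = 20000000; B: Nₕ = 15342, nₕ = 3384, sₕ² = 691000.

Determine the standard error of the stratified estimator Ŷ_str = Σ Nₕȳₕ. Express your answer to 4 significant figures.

1.596 × 10^6

Var(Ŷ_str) = Σₕ Nₕ²(1 − fₕ)sₕ²/nₕ.
E: 9457²·(1 − 663/9457)·20000000/663 = 2.5087438 × 10^12.
B: 15342²·(1 − 3384/15342)·691000/3384 = 3.7461764 × 10^10.
Sum = 2.5462056 × 10^12.
SE = √(2.5462056 × 10^12) = 1.596 × 10^6.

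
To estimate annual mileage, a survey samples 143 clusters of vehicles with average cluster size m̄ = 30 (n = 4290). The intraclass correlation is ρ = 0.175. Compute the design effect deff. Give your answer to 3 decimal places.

deff = 1 + (30 − 1)·0.175 = 1 + 5.075 = 6.075.

6.075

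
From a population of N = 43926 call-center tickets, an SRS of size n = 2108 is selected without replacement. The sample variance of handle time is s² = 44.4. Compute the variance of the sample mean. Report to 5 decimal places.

0.02005

Under SRS without replacement, Var(ȳ) = (1 − f)·s²/n with f = n/N = 2108/43926 = 0.04798980.
Var(ȳ) = (1 − 0.04798980)·44.4/2108 = 0.95201020·0.021062619 = 0.020051828.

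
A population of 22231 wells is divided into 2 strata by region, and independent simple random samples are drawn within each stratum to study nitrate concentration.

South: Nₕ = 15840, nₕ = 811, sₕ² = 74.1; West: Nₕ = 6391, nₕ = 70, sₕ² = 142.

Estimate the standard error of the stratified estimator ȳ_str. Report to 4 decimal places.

Var(ȳ_str) = Σₕ Wₕ²(1 − fₕ)sₕ²/nₕ with Wₕ = Nₕ/N, N = 22231.
South: Wₕ = 0.71251856; term = 0.71251856²·(1 − 0.05119949)·74.1/811 = 0.044011343.
West: Wₕ = 0.28748144; term = 0.28748144²·(1 − 0.01095290)·142/70 = 0.16581618.
Sum = 0.20982752.
SE = √(0.20982752) = 0.4581.

0.4581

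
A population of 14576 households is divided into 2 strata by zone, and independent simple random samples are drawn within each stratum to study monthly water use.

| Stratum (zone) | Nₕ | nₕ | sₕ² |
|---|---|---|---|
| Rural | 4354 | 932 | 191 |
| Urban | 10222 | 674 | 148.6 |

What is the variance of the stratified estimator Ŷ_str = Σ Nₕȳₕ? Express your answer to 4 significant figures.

2.457 × 10^7

Var(Ŷ_str) = Σₕ Nₕ²(1 − fₕ)sₕ²/nₕ.
Rural: 4354²·(1 − 932/4354)·191/932 = 3.0534154 × 10^6.
Urban: 10222²·(1 − 674/10222)·148.6/674 = 2.1518262 × 10^7.
Sum = 2.4571677 × 10^7.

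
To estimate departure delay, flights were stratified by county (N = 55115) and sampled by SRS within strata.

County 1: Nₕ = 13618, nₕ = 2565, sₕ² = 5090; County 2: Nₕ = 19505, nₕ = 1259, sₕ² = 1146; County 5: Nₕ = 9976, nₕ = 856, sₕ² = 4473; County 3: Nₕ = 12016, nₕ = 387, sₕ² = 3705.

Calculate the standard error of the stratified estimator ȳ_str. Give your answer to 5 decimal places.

0.89547

Var(ȳ_str) = Σₕ Wₕ²(1 − fₕ)sₕ²/nₕ with Wₕ = Nₕ/N, N = 55115.
County 1: Wₕ = 0.24708337; term = 0.24708337²·(1 − 0.18835365)·5090/2565 = 0.098329604.
County 2: Wₕ = 0.35389640; term = 0.35389640²·(1 − 0.06454755)·1146/1259 = 0.10664313.
County 5: Wₕ = 0.18100336; term = 0.18100336²·(1 − 0.08580593)·4473/856 = 0.15650809.
County 3: Wₕ = 0.21801687; term = 0.21801687²·(1 − 0.03220706)·3705/387 = 0.4403925.
Sum = 0.80187332.
SE = √(0.80187332) = 0.89547.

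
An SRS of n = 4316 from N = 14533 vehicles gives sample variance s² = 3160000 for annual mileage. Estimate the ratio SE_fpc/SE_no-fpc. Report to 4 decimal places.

0.8385

f = n/N = 4316/14533 = 0.29697929.
SE_no-fpc = √(s²/n) = 27.058444; SE_fpc = √((1−f)s²/n) = 22.687513.
Ratio = √(1−f) = 0.83846330.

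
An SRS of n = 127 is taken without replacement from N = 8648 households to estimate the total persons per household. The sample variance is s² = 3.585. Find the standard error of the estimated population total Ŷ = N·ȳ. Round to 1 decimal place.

1442.3

Var(Ŷ) = N²·Var(ȳ) = N²·(1 − n/N)·s²/n.
f = 127/8648 = 0.01468548; Var(ȳ) = 0.98531452·3.585/127 = 0.0278138.
Var(Ŷ) = 8648² · 0.0278138 = 2.0801358 × 10^6.
SE(Ŷ) = √(2.0801358 × 10^6) = 1442.3.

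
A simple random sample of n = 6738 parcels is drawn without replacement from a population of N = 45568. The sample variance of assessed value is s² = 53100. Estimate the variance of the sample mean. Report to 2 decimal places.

Under SRS without replacement, Var(ȳ) = (1 − f)·s²/n with f = n/N = 6738/45568 = 0.14786692.
Var(ȳ) = (1 − 0.14786692)·53100/6738 = 0.85213308·7.8806768 = 6.7153853.

6.72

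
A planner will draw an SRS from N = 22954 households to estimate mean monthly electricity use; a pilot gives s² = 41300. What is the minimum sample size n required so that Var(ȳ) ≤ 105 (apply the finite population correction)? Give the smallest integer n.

Without fpc, n₀ = s²/D = 41300/105 = 393.3333.
With fpc, (1 − n/N)·s²/n ≤ D requires n ≥ n₀/(1 + n₀/N) = 393.3333/(1 + 393.3333/22954) = 386.7068.
Rounding up, n = 387.

387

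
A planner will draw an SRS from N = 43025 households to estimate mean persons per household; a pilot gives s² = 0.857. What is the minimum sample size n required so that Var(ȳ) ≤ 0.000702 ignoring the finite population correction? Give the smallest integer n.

1221

Without fpc, n₀ = s²/D = 0.857/0.000702 = 1220.7977.
Rounding up, n = 1221.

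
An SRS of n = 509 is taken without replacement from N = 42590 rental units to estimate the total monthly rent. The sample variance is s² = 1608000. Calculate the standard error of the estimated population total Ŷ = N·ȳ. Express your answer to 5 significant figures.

2.3795 × 10^6

Var(Ŷ) = N²·Var(ȳ) = N²·(1 − n/N)·s²/n.
f = 509/42590 = 0.01195116; Var(ȳ) = 0.98804884·1608000/509 = 3121.3802.
Var(Ŷ) = 42590² · 3121.3802 = 5.6618968 × 10^12.
SE(Ŷ) = √(5.6618968 × 10^12) = 2.3795 × 10^6.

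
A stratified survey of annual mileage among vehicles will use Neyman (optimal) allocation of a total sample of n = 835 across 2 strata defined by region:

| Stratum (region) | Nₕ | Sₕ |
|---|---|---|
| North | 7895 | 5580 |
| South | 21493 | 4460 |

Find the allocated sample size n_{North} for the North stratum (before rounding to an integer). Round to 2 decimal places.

262.91

Neyman allocation: nₕ = n·NₕSₕ / Σⱼ NⱼSⱼ.
Σ NⱼSⱼ = 7895·5580 + 21493·4460 = 1.3991288 × 10^8.
n_{North} = 835·7895·5580 / (1.3991288 × 10^8) = 262.91.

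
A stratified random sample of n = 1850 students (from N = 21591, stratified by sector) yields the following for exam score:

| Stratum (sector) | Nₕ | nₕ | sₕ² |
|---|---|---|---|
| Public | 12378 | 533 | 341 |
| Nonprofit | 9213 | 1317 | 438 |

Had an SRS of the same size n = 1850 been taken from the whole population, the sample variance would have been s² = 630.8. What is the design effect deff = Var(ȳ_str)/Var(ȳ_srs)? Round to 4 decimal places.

Var(ȳ_str) = Σ Wₕ²(1−fₕ)sₕ²/nₕ with Wₕ = Nₕ/21591:
  Public: (12378/21591)²·(1−533/12378)·341/533 = 0.20121817
  Nonprofit: (9213/21591)²·(1−1317/9213)·438/1317 = 0.051898049
  → Var(ȳ_str) = 0.25311622.
Var(ȳ_srs) = (1 − 1850/21591)·630.8/1850 = 0.3117571.
deff = 0.25311622 / 0.3117571 = 0.8119.

0.8119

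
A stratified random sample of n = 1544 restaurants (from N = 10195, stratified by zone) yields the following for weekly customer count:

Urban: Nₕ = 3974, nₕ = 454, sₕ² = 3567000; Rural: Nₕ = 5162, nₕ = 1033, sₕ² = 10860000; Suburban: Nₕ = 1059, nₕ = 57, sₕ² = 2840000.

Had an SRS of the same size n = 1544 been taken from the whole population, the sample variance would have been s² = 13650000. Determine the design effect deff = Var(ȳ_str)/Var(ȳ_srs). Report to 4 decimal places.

Var(ȳ_str) = Σ Wₕ²(1−fₕ)sₕ²/nₕ with Wₕ = Nₕ/10195:
  Urban: (3974/10195)²·(1−454/3974)·3567000/454 = 1057.4098
  Rural: (5162/10195)²·(1−1033/5162)·10860000/1033 = 2155.847
  Suburban: (1059/10195)²·(1−57/1059)·2840000/57 = 508.666
  → Var(ȳ_str) = 3721.9228.
Var(ȳ_srs) = (1 − 1544/10195)·13650000/1544 = 7501.782.
deff = 3721.9228 / 7501.782 = 0.4961.

0.4961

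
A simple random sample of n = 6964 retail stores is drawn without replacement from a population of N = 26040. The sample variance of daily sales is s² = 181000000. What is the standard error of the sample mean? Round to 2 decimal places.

137.99

Under SRS without replacement, Var(ȳ) = (1 − f)·s²/n with f = n/N = 6964/26040 = 0.26743472.
Var(ȳ) = (1 − 0.26743472)·181000000/6964 = 0.73256528·25990.81 = 19039.965.
SE(ȳ) = √(19039.965) = 137.99.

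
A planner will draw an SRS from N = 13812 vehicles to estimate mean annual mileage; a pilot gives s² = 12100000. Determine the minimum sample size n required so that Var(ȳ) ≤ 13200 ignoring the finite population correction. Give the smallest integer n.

Without fpc, n₀ = s²/D = 12100000/13200 = 916.6667.
Rounding up, n = 917.

917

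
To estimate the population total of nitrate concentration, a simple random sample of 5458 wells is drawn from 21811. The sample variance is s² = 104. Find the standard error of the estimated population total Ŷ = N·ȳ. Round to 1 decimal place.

Var(Ŷ) = N²·Var(ȳ) = N²·(1 − n/N)·s²/n.
f = 5458/21811 = 0.25024070; Var(ȳ) = 0.74975930·104/5458 = 0.014286363.
Var(Ŷ) = 21811² · 0.014286363 = 6.7963046 × 10^6.
SE(Ŷ) = √(6.7963046 × 10^6) = 2607.0.

2607.0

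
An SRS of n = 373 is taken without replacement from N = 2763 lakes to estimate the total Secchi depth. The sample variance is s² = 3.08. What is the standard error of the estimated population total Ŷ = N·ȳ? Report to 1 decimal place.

Var(Ŷ) = N²·Var(ȳ) = N²·(1 − n/N)·s²/n.
f = 373/2763 = 0.13499819; Var(ȳ) = 0.86500181·3.08/373 = 0.0071426423.
Var(Ŷ) = 2763² · 0.0071426423 = 54528.138.
SE(Ŷ) = √(54528.138) = 233.5.

233.5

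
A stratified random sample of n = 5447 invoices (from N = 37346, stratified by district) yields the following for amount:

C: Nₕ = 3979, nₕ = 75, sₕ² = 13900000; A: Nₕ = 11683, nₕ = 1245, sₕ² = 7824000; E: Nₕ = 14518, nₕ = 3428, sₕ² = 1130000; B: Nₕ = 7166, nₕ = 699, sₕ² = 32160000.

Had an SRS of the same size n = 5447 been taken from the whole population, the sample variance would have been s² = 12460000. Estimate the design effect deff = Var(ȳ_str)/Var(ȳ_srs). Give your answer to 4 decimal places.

2.1396

Var(ȳ_str) = Σ Wₕ²(1−fₕ)sₕ²/nₕ with Wₕ = Nₕ/37346:
  C: (3979/37346)²·(1−75/3979)·13900000/75 = 2064.1873
  A: (11683/37346)²·(1−1245/11683)·7824000/1245 = 549.46872
  E: (14518/37346)²·(1−3428/14518)·1130000/3428 = 38.052902
  B: (7166/37346)²·(1−699/7166)·32160000/699 = 1528.7284
  → Var(ȳ_str) = 4180.4373.
Var(ȳ_srs) = (1 − 5447/37346)·12460000/5447 = 1953.8609.
deff = 4180.4373 / 1953.8609 = 2.1396.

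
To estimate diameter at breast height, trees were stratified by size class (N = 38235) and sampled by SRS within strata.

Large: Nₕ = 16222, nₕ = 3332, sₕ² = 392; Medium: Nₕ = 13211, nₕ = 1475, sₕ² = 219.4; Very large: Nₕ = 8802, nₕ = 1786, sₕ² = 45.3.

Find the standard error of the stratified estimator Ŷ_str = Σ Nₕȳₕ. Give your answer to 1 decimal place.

Var(Ŷ_str) = Σₕ Nₕ²(1 − fₕ)sₕ²/nₕ.
Large: 16222²·(1 − 3332/16222)·392/3332 = 2.4600186 × 10^7.
Medium: 13211²·(1 − 1475/13211)·219.4/1475 = 2.3062182 × 10^7.
Very large: 8802²·(1 − 1786/8802)·45.3/1786 = 1.566346 × 10^6.
Sum = 4.9228714 × 10^7.
SE = √(4.9228714 × 10^7) = 7016.3.

7016.3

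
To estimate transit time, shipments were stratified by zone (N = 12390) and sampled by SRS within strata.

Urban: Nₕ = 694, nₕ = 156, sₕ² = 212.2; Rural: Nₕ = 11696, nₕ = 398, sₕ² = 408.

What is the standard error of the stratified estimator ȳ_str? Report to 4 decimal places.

Var(ȳ_str) = Σₕ Wₕ²(1 − fₕ)sₕ²/nₕ with Wₕ = Nₕ/N, N = 12390.
Urban: Wₕ = 0.05601291; term = 0.05601291²·(1 − 0.22478386)·212.2/156 = 0.0033084145.
Rural: Wₕ = 0.94398709; term = 0.94398709²·(1 − 0.03402873)·408/398 = 0.88241607.
Sum = 0.88572448.
SE = √(0.88572448) = 0.9411.

0.9411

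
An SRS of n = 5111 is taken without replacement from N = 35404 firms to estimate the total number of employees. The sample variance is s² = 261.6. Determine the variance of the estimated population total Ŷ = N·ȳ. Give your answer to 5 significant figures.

Var(Ŷ) = N²·Var(ȳ) = N²·(1 − n/N)·s²/n.
f = 5111/35404 = 0.14436222; Var(ȳ) = 0.85563778·261.6/5111 = 0.043794726.
Var(Ŷ) = 35404² · 0.043794726 = 5.4894202 × 10^7.

5.4894 × 10^7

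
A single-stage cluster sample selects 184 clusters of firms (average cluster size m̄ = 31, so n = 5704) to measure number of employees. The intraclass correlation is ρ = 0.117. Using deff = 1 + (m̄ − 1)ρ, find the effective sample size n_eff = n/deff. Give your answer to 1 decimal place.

deff = 1 + (31 − 1)·0.117 = 1 + 3.51 = 4.51.
n_eff = 5704 / 4.51 = 1264.7.

1264.7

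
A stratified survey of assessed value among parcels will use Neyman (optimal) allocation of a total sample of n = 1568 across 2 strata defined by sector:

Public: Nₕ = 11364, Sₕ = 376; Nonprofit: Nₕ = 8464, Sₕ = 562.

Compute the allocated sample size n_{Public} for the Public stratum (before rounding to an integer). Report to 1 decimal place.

742.0

Neyman allocation: nₕ = n·NₕSₕ / Σⱼ NⱼSⱼ.
Σ NⱼSⱼ = 11364·376 + 8464·562 = 9.029632 × 10^6.
n_{Public} = 1568·11364·376 / (9.029632 × 10^6) = 742.0.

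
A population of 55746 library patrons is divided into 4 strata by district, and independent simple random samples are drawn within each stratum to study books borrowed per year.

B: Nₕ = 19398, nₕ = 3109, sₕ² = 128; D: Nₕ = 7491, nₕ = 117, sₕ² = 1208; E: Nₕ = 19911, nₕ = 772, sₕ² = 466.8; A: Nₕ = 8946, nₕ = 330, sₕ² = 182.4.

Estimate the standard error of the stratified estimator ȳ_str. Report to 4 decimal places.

Var(ȳ_str) = Σₕ Wₕ²(1 − fₕ)sₕ²/nₕ with Wₕ = Nₕ/N, N = 55746.
B: Wₕ = 0.34797115; term = 0.34797115²·(1 − 0.16027426)·128/3109 = 0.0041861348.
D: Wₕ = 0.13437735; term = 0.13437735²·(1 − 0.01561874)·1208/117 = 0.18352557.
E: Wₕ = 0.35717361; term = 0.35717361²·(1 − 0.03877254)·466.8/772 = 0.074147829.
A: Wₕ = 0.16047788; term = 0.16047788²·(1 − 0.03688799)·182.4/330 = 0.013709388.
Sum = 0.27556892.
SE = √(0.27556892) = 0.5249.

0.5249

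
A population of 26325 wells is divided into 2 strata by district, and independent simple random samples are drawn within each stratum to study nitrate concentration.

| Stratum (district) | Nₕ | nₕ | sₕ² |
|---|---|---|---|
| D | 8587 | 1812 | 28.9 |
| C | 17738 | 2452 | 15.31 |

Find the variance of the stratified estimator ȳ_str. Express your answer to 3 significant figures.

Var(ȳ_str) = Σₕ Wₕ²(1 − fₕ)sₕ²/nₕ with Wₕ = Nₕ/N, N = 26325.
D: Wₕ = 0.32619183; term = 0.32619183²·(1 − 0.21101665)·28.9/1812 = 0.001338917.
C: Wₕ = 0.67380817; term = 0.67380817²·(1 − 0.13823430)·15.31/2452 = 0.0024429606.
Sum = 0.0037818776.

0.00378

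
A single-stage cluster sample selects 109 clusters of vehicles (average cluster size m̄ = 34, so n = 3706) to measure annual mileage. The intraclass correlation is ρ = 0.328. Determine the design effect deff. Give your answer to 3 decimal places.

deff = 1 + (34 − 1)·0.328 = 1 + 10.824 = 11.824.

11.824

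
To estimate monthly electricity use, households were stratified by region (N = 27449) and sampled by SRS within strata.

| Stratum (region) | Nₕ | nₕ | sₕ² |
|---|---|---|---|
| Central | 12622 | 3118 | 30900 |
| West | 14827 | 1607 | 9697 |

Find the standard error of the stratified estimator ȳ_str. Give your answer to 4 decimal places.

Var(ȳ_str) = Σₕ Wₕ²(1 − fₕ)sₕ²/nₕ with Wₕ = Nₕ/N, N = 27449.
Central: Wₕ = 0.45983460; term = 0.45983460²·(1 − 0.24702900)·30900/3118 = 1.5778435.
West: Wₕ = 0.54016540; term = 0.54016540²·(1 − 0.10838335)·9697/1607 = 1.5698321.
Sum = 3.1476756.
SE = √(3.1476756) = 1.7742.

1.7742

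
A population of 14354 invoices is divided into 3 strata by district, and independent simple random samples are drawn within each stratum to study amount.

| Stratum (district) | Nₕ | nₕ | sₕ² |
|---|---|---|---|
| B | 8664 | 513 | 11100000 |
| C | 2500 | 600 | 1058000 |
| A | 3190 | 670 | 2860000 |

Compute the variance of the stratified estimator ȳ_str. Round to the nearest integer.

7624

Var(ȳ_str) = Σₕ Wₕ²(1 − fₕ)sₕ²/nₕ with Wₕ = Nₕ/N, N = 14354.
B: Wₕ = 0.60359482; term = 0.60359482²·(1 − 0.05921053)·11100000/513 = 7416.3304.
C: Wₕ = 0.17416748; term = 0.17416748²·(1 − 0.24000000)·1058000/600 = 40.652021.
A: Wₕ = 0.22223770; term = 0.22223770²·(1 − 0.21003135)·2860000/670 = 166.54691.
Sum = 7623.5293.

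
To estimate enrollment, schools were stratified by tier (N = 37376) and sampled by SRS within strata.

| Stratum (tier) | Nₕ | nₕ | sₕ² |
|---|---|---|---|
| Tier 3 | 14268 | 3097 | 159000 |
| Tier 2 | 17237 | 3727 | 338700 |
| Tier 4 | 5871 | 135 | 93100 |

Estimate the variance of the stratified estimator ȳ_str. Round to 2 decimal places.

Var(ȳ_str) = Σₕ Wₕ²(1 − fₕ)sₕ²/nₕ with Wₕ = Nₕ/N, N = 37376.
Tier 3: Wₕ = 0.38174229; term = 0.38174229²·(1 − 0.21705915)·159000/3097 = 5.8576771.
Tier 2: Wₕ = 0.46117830; term = 0.46117830²·(1 − 0.21622092)·338700/3727 = 15.149113.
Tier 4: Wₕ = 0.15707941; term = 0.15707941²·(1 − 0.02299438)·93100/135 = 16.624611.
Sum = 37.631401.

37.63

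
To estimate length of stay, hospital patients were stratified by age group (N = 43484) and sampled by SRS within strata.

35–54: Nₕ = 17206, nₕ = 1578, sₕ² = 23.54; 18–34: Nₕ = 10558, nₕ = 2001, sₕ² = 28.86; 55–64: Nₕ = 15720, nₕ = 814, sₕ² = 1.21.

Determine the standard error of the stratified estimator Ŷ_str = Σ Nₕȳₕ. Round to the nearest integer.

Var(Ŷ_str) = Σₕ Nₕ²(1 − fₕ)sₕ²/nₕ.
35–54: 17206²·(1 − 1578/17206)·23.54/1578 = 4.0112782 × 10^6.
18–34: 10558²·(1 − 2001/10558)·28.86/2001 = 1.303024 × 10^6.
55–64: 15720²·(1 − 814/15720)·1.21/814 = 348316.96.
Sum = 5.6626192 × 10^6.
SE = √(5.6626192 × 10^6) = 2380.

2380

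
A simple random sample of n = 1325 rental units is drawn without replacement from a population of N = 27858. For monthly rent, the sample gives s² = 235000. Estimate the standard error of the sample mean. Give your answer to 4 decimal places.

Under SRS without replacement, Var(ȳ) = (1 − f)·s²/n with f = n/N = 1325/27858 = 0.04756264.
Var(ȳ) = (1 − 0.04756264)·235000/1325 = 0.95243736·177.35849 = 168.92285.
SE(ȳ) = √(168.92285) = 12.9970.

12.9970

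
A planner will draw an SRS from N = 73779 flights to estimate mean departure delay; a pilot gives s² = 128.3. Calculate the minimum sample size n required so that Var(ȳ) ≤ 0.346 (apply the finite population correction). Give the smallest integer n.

369

Without fpc, n₀ = s²/D = 128.3/0.346 = 370.8092.
With fpc, (1 − n/N)·s²/n ≤ D requires n ≥ n₀/(1 + n₀/N) = 370.8092/(1 + 370.8092/73779) = 368.9549.
Rounding up, n = 369.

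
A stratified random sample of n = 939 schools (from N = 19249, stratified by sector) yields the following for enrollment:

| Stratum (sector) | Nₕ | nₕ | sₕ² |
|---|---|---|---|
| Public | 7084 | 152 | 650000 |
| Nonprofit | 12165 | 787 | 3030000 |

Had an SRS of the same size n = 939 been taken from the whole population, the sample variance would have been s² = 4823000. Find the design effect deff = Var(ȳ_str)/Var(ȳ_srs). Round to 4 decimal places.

Var(ȳ_str) = Σ Wₕ²(1−fₕ)sₕ²/nₕ with Wₕ = Nₕ/19249:
  Public: (7084/19249)²·(1−152/7084)·650000/152 = 566.7487
  Nonprofit: (12165/19249)²·(1−787/12165)·3030000/787 = 1438.2341
  → Var(ȳ_str) = 2004.9828.
Var(ȳ_srs) = (1 − 939/19249)·4823000/939 = 4885.7568.
deff = 2004.9828 / 4885.7568 = 0.4104.

0.4104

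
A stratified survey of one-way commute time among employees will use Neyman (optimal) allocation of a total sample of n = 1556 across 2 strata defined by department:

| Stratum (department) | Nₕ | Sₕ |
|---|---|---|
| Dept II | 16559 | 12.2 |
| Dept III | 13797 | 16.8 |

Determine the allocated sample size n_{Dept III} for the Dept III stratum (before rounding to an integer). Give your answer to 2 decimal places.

831.39

Neyman allocation: nₕ = n·NₕSₕ / Σⱼ NⱼSⱼ.
Σ NⱼSⱼ = 16559·12.2 + 13797·16.8 = 433809.4.
n_{Dept III} = 1556·13797·16.8 / 433809.4 = 831.39.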